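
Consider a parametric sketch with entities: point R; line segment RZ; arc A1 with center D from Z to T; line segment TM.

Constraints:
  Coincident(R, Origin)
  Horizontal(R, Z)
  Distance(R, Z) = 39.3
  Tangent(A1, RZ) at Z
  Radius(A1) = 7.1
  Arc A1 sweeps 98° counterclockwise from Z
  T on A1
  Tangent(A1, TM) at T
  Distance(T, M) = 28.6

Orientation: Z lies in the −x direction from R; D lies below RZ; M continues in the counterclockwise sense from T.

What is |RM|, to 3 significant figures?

55.9

R is at the origin; R and Z share the same y with |RZ| = 39.3 and Z on the −x side, so Z = (-39.3, 0.00). The tangent condition forces DZ to be normal to RZ, so D = Z + (0, -7.1) = (-39.3, -7.10). On A1, Z sits at bearing 90° from D; a 98° counterclockwise sweep puts T at bearing 188°, so T = D + 7.1·(cos 188°, sin 188°) = (-46.3, -8.09). A1 meets TM tangentially, so DT is at right angles to TM, so TM runs along (−sin 188°, cos 188°); with |TM| = 28.6, M = (-42.4, -36.4). Then |RM| = |M − R| = 55.9.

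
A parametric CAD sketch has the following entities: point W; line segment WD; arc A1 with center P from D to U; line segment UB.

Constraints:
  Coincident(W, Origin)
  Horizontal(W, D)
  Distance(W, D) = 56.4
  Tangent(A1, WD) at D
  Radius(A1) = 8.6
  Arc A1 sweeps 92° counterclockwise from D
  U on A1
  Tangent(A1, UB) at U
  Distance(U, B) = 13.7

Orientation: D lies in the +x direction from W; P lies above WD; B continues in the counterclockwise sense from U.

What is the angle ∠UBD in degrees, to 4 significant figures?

21.76°

W is at the origin; W and D share the same y with |WD| = 56.4 and D on the +x side, so D = (56.40, 0.000). Tangency of A1 to WD means the radius PD is perpendicular to WD, so P = D + (0, 8.6) = (56.40, 8.600). On A1, D sits at bearing -90° from P; a 92° counterclockwise sweep puts U at bearing 2°, so U = P + 8.6·(cos 2°, sin 2°) = (64.99, 8.900). Tangency of A1 to UB means the radius PU is perpendicular to UB, so UB runs along (−sin 2°, cos 2°); with |UB| = 13.7, B = (64.52, 22.59). Then cos ∠UBD = BU·BD / (|BU||BD|), giving 21.76°.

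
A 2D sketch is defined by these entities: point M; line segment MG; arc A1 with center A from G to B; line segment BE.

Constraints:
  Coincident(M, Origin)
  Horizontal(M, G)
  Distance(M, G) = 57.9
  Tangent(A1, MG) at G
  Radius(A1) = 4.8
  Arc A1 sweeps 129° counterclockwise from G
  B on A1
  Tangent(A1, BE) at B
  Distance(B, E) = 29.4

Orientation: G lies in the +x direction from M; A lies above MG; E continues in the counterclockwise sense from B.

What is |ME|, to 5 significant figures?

52.921

M is at the origin; M and G share the same y with |MG| = 57.9 and G on the +x side, so G = (57.900, 0.0000). Since A1 is tangent to MG there, AG ⟂ MG, so A = G + (0, 4.8) = (57.900, 4.8000). On A1, G sits at bearing -90° from A; a 129° counterclockwise sweep puts B at bearing 39°, so B = A + 4.8·(cos 39°, sin 39°) = (61.630, 7.8207). The tangent condition forces AB to be normal to BE, so BE runs along (−sin 39°, cos 39°); with |BE| = 29.4, E = (43.128, 30.669). Then |ME| = |E − M| = 52.921.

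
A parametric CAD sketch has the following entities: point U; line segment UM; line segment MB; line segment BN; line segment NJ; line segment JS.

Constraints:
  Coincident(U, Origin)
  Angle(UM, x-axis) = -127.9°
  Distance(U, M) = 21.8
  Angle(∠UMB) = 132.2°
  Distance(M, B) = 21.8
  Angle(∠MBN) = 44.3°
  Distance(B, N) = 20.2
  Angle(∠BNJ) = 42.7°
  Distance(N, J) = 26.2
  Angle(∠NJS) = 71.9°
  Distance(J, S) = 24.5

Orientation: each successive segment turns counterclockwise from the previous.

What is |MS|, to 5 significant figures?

31.737

∠BNJ = 42.7° gives NJ at -167.10° from the x-axis; with |NJ| = 26.2, J = (-23.770, -27.859). ∠NJS = 71.9° gives JS at -59.000° from the x-axis; with |JS| = 24.5, S = (-11.151, -48.860). Then |MS| = |S − M| = 31.737.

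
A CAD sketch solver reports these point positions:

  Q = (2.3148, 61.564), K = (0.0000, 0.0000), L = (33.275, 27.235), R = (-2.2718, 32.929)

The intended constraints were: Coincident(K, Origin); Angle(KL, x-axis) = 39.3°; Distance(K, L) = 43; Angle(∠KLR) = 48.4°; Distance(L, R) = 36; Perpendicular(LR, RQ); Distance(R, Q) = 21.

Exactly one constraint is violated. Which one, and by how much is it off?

Distance(R, Q) = 21 — off by 8.00.

K = (0.00, 0.00) ✓; KL at 39.30° ✓; |KL| = 43.00 ✓; ∠KLR = 48.40° ✓; |LR| = 36.00 ✓; ∠(LR, RQ) = 90.00° ✓; |RQ| = 29.00 ✗.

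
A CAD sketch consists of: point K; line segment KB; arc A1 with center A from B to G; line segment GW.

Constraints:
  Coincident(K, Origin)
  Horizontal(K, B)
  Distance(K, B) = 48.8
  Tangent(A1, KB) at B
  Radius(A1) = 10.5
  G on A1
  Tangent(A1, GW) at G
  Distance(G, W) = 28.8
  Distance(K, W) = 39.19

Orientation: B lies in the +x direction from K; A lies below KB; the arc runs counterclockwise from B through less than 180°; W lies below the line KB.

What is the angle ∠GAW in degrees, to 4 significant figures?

69.97°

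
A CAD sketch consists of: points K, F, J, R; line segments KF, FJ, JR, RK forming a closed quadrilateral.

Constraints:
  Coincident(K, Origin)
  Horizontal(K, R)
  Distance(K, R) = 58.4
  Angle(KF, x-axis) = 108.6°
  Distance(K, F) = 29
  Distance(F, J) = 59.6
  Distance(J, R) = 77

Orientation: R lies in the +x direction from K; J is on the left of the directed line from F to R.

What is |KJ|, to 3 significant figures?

78.1

Checks: |FJ| = 59.60 ✓; |JR| = 77.00 ✓.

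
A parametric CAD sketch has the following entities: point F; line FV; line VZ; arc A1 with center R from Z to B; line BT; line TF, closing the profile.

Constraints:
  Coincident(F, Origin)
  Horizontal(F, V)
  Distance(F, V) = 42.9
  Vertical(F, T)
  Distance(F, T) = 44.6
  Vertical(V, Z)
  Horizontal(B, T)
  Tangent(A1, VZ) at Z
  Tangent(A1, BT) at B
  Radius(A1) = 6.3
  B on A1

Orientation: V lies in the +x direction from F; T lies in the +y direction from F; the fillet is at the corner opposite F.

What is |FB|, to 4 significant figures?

57.70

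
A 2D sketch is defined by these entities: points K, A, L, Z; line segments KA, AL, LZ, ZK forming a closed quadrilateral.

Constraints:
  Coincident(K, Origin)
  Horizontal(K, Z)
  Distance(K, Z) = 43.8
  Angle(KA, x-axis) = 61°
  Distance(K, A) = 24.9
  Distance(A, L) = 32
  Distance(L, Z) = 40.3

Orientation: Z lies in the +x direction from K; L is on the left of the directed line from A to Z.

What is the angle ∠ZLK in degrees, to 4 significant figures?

51.56°

Checks: |AL| = 32.00 ✓; |LZ| = 40.30 ✓.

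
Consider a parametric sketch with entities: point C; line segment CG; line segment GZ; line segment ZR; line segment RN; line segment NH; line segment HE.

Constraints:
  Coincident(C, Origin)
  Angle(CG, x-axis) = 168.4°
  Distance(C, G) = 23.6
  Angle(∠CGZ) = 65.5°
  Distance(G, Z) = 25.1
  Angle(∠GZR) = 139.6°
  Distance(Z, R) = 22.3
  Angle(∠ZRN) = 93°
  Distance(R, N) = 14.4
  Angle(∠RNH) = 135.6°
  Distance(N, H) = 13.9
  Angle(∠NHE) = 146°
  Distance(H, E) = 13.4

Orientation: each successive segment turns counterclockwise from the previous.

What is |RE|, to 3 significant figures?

35.4

C is at the origin; CG runs at 168.4° with length 23.6, so G = (-23.1, 4.75). ∠CGZ = 65.5° gives GZ at -77.1° from the x-axis; with |GZ| = 25.1, Z = (-17.5, -19.7). ∠GZR = 139.6° gives ZR at -36.7° from the x-axis; with |ZR| = 22.3, R = (0.365, -33.0). ∠ZRN = 93.0° gives RN at 50.3° from the x-axis; with |RN| = 14.4, N = (9.56, -22.0). ∠RNH = 135.6° gives NH at 94.7° from the x-axis; with |NH| = 13.9, H = (8.42, -8.12). ∠NHE = 146.0° gives HE at 129° from the x-axis; with |HE| = 13.4, E = (0.0463, 2.34). Then |RE| = |E − R| = 35.4.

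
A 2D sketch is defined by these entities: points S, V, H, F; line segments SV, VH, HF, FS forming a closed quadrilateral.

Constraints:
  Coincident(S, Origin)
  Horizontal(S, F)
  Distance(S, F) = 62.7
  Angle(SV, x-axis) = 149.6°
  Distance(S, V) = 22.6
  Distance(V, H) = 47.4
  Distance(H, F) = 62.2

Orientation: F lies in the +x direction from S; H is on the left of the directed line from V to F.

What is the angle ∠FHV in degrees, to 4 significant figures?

97.51°

Checks: S.y = 0.00, F.y = 0.00 ✓; |VH| = 47.40 ✓; |HF| = 62.20 ✓.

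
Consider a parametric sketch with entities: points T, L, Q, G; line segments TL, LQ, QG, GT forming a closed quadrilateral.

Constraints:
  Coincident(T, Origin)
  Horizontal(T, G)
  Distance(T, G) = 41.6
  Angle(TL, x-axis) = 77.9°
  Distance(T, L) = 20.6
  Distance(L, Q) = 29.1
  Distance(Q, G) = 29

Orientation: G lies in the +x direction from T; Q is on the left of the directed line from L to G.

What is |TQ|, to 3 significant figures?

42.6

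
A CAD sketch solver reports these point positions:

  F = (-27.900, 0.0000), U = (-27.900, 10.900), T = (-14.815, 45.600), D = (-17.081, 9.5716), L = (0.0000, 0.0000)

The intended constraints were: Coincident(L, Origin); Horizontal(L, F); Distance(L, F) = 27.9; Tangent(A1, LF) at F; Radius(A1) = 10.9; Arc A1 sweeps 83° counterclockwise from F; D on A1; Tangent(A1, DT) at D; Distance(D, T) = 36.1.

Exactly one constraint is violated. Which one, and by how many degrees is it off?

Tangent(A1, DT) at D — off by 3.40°.

L = (0.00, 0.00) ✓; L.y = 0.00, F.y = 0.00 ✓; |LF| = 27.90 ✓; ∠(UF, FL) = 90.00° ✓; |UF| = 10.90 ✓; bearing(U→D) − bearing(U→F) = 83.00° ✓; |UD| = 10.90 ✓; ∠(UD, DT) = 86.60° ✗; |DT| = 36.10 ✓.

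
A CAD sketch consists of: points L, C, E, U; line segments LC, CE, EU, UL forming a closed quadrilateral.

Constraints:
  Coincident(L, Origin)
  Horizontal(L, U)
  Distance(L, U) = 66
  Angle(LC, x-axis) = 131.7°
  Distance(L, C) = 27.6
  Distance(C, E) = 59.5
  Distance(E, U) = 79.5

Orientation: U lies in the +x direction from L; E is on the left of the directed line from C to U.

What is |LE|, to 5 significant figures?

68.630

Checks: |CE| = 59.50 ✓; |EU| = 79.50 ✓.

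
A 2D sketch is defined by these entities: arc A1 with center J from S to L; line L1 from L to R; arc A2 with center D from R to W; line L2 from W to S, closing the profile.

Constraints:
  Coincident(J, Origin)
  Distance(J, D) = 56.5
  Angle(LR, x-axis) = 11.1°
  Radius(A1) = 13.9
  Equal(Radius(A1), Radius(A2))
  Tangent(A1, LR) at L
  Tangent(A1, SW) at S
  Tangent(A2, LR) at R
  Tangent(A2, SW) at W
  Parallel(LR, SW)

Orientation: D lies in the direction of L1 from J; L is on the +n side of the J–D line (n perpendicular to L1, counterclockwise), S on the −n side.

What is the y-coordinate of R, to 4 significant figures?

24.52

The slot axis is L1's direction at 11.1°, so u = (cos 11.1°, sin 11.1°) = (0.9813, 0.1925) and n = (−sin 11.1°, cos 11.1°) = (-0.1925, 0.9813). J is at the origin and D lies 56.5 along u from J, so D = 56.5·u = (55.44, 10.88). Tangency of A1 to both parallel lines with radius 13.9 puts L and S at J ± 13.9·n: L = (-2.676, 13.64), S = (2.676, -13.64). Equal radii place R and W the same way about D: R = D + 13.9·n = (52.77, 24.52), W = D − 13.9·n = (58.12, -2.762). So R.y = 24.52.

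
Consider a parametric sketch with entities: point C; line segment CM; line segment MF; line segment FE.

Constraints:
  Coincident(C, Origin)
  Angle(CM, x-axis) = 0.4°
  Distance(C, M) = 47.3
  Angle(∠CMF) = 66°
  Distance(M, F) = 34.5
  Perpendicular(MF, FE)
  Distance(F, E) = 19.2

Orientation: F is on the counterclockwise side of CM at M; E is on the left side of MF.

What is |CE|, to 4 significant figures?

28.45

C is at the origin; CM runs at 0.4° with length 47.3, so M = 47.3·(cos 0.4°, sin 0.4°) = (47.30, 0.3302). ∠CMF = 66.0°, so MF runs at 0.4° + (180° − 66.0°) = 114.4° from the x-axis; with |MF| = 34.5, F = M + 34.5·(cos 114.4°, sin 114.4°) = (33.05, 31.75). MF is perpendicular to FE; with |FE| = 19.2 on the left of MF, E = F + 19.2·(-0.9107, -0.4131) = (15.56, 23.82). Then |CE| = |E − C| = 28.45.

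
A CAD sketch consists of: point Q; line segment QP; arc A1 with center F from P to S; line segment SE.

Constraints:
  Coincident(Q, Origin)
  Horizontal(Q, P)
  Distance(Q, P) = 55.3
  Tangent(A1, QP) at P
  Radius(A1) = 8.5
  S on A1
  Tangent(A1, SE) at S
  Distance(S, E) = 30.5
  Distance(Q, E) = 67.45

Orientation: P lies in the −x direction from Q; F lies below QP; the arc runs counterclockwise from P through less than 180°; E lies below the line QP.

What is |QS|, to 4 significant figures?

64.36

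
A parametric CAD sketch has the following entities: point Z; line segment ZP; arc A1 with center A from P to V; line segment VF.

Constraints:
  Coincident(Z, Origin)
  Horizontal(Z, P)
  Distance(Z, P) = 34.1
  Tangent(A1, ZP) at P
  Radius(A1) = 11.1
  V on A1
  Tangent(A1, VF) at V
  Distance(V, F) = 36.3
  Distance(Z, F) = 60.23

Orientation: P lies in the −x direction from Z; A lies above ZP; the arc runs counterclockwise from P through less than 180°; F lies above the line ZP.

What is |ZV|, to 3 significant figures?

27.7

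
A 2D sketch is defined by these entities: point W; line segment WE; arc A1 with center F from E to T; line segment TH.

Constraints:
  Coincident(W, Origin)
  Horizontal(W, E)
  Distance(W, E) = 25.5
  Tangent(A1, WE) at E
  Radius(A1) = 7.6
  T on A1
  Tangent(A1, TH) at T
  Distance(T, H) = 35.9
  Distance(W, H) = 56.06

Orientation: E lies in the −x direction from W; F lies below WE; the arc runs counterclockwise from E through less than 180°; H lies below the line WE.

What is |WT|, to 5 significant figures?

33.779

Checks: W.y = 0.00, E.y = 0.00 ✓; ∠(FE, EW) = 90.00° ✓; |FT| = 7.600 ✓; ∠(FT, TH) = 90.00° ✓; |TH| = 35.90 ✓; |WH| = 56.06 ✓.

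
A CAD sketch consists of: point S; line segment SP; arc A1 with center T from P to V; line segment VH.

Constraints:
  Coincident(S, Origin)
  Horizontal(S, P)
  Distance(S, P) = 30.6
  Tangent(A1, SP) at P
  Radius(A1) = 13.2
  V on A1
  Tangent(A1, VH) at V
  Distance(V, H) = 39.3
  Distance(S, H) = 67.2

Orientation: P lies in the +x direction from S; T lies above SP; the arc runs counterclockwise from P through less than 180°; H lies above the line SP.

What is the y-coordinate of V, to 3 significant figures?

14.2

S is at the origin; SP is horizontal with |SP| = 30.6 and P on the +x side, so P = (30.6, 0.00). Tangency of A1 to SP means the radius TP is perpendicular to SP, so T = P + (0, 13.2) = (30.6, 13.2). Since TV ⟂ VH (tangency), |TH| = √(13.2² + 39.3²) = 41.5 regardless of where V sits on A1. So H lies on both circle(S, 67.2) and circle(T, 41.5); the above-SP intersection is H = (40.8, 53.4). V is the foot of the tangent from H: V = (43.8, 14.2).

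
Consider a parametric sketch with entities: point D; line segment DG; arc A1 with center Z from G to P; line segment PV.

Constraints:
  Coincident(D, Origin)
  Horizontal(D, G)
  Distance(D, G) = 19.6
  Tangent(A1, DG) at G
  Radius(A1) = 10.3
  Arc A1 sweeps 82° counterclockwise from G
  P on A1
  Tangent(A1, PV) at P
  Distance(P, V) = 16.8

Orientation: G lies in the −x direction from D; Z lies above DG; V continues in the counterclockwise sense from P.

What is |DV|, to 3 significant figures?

26.5

D is at the origin; D and G share the same y with |DG| = 19.6 and G on the −x side, so G = (-19.6, 0.00). Tangency of A1 to DG means the radius ZG is perpendicular to DG, so Z = G + (0, 10.3) = (-19.6, 10.3). On A1, G sits at bearing -90° from Z; an 82° counterclockwise sweep puts P at bearing -8°, so P = Z + 10.3·(cos -8°, sin -8°) = (-9.40, 8.87). A1 meets PV tangentially, so ZP is at right angles to PV, so PV runs along (−sin -8°, cos -8°); with |PV| = 16.8, V = (-7.06, 25.5). Then |DV| = |V − D| = 26.5.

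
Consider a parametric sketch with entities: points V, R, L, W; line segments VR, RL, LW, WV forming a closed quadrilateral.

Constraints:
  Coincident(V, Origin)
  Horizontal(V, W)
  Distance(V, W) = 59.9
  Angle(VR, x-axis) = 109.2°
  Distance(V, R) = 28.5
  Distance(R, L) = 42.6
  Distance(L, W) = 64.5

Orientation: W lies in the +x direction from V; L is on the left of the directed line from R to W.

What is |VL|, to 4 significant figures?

58.61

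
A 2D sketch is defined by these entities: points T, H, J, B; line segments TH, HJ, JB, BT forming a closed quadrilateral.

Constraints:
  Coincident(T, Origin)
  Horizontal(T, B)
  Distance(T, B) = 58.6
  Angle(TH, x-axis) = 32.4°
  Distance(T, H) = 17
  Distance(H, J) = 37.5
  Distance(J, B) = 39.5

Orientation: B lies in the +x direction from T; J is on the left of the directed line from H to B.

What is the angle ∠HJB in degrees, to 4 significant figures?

71.79°

Checks: |HJ| = 37.50 ✓; |JB| = 39.50 ✓.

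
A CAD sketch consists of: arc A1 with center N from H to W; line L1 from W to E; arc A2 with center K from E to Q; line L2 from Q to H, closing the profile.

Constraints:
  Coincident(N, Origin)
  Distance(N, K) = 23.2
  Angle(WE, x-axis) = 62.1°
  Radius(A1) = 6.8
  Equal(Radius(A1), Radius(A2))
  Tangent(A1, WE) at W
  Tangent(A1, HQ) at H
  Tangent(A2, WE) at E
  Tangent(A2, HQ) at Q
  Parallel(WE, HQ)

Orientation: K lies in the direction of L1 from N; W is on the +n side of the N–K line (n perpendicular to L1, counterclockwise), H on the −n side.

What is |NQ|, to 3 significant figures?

24.2

The slot axis is L1's direction at 62.1°, so u = (cos 62.1°, sin 62.1°) = (0.468, 0.884) and n = (−sin 62.1°, cos 62.1°) = (-0.884, 0.468). N is at the origin and K lies 23.2 along u from N, so K = 23.2·u = (10.9, 20.5). Tangency of A1 to both parallel lines with radius 6.8 puts W and H at N ± 6.8·n: W = (-6.01, 3.18), H = (6.01, -3.18). Equal radii place E and Q the same way about K: E = K + 6.8·n = (4.85, 23.7), Q = K − 6.8·n = (16.9, 17.3). Then |NQ| = |Q − N| = 24.2.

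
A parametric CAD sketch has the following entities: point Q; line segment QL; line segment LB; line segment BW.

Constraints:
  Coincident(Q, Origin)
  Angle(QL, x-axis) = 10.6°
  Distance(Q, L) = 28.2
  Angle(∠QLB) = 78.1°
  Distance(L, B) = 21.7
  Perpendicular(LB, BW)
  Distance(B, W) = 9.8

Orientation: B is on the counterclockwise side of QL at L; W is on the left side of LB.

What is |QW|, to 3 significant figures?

23.9

Q is at the origin; QL runs at 10.6° with length 28.2, so L = 28.2·(cos 10.6°, sin 10.6°) = (27.7, 5.19). ∠QLB = 78.1°, so LB runs at 10.6° + (180° − 78.1°) = 112° from the x-axis; with |LB| = 21.7, B = L + 21.7·(cos 112°, sin 112°) = (19.4, 25.2). LB is perpendicular to BW; with |BW| = 9.8 on the left of LB, W = B + 9.8·(-0.924, -0.383) = (10.4, 21.5). Then |QW| = |W − Q| = 23.9.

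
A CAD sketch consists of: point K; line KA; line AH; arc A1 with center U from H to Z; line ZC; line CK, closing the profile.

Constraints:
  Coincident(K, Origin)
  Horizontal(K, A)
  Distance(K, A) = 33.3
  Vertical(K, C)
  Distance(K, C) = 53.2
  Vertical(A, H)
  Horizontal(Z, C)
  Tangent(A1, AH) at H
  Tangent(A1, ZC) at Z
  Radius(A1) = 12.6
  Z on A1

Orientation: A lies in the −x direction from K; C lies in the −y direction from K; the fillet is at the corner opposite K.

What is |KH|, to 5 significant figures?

52.510

The virtual corner opposite K is at (-33.300, -53.200). Tangency of A1 to AH means the radius UH is perpendicular to AH and A1 meets ZC tangentially, so UZ is at right angles to ZC, with radius 12.6, so the center U sits 12.6 in from both sides at U = (-20.700, -40.600). That places the tangent points at H = (-33.300, -40.600) on AH and Z = (-20.700, -53.200) on ZC. Then |KH| = |H − K| = 52.510.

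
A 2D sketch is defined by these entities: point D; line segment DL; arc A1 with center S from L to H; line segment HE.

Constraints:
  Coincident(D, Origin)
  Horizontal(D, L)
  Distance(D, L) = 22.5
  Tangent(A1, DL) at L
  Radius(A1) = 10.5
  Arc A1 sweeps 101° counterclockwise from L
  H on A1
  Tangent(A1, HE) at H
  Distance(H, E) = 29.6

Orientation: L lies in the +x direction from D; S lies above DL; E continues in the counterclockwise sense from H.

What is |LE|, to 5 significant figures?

41.820

On A1, L sits at bearing -90° from S; a 101° counterclockwise sweep puts H at bearing 11°, so H = S + 10.5·(cos 11°, sin 11°) = (32.807, 12.503). Tangency of A1 to HE means the radius SH is perpendicular to HE, so HE runs along (−sin 11°, cos 11°); with |HE| = 29.6, E = (27.159, 41.560). Then |LE| = |E − L| = 41.820.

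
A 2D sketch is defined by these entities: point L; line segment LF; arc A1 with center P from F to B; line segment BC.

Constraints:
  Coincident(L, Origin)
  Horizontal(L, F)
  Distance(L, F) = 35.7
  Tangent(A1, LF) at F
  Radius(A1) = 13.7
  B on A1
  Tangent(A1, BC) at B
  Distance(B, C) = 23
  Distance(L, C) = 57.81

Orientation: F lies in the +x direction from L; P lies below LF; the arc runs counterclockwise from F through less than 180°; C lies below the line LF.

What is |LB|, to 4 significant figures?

34.84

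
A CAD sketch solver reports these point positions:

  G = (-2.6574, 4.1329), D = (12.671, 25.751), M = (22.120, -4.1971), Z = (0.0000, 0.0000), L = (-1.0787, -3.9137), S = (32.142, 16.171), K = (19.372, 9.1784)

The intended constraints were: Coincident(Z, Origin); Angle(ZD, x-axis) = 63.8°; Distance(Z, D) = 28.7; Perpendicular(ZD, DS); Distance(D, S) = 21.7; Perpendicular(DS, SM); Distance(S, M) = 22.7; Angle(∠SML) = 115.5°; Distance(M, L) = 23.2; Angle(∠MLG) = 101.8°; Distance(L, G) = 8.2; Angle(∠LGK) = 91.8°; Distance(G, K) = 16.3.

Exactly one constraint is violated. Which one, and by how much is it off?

Distance(G, K) = 16.3 — off by 6.30.

Z = (0.00, 0.00) ✓; ZD at 63.80° ✓; |ZD| = 28.70 ✓; ∠(ZD, DS) = 90.00° ✓; |DS| = 21.70 ✓; ∠(DS, SM) = 90.00° ✓; |SM| = 22.70 ✓; ∠SML = 115.5° ✓; |ML| = 23.20 ✓; ∠MLG = 101.8° ✓; |LG| = 8.200 ✓; ∠LGK = 91.80° ✓; |GK| = 22.60 ✗.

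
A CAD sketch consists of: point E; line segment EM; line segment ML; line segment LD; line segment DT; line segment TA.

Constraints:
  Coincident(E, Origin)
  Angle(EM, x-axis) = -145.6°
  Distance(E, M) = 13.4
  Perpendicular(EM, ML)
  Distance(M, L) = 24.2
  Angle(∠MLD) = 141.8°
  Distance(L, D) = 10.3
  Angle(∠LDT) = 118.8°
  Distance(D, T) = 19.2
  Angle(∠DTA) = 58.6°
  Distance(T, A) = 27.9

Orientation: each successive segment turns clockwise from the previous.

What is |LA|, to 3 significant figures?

17.6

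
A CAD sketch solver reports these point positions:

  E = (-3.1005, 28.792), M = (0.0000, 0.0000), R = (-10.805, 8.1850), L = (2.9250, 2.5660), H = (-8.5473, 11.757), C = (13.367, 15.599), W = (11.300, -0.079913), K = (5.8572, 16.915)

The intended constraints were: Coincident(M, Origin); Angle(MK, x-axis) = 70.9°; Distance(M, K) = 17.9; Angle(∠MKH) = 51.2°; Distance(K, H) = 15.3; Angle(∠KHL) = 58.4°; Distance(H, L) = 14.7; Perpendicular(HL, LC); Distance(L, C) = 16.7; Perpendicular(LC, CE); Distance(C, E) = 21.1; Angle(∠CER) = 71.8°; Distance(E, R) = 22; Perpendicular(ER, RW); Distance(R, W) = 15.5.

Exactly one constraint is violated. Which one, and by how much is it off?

Distance(R, W) = 15.5 — off by 8.10.

M = (0.00, 0.00) ✓; MK at 70.90° ✓; |MK| = 17.90 ✓; ∠MKH = 51.20° ✓; |KH| = 15.30 ✓; ∠KHL = 58.40° ✓; |HL| = 14.70 ✓; ∠(HL, LC) = 90.00° ✓; |LC| = 16.70 ✓; ∠(LC, CE) = 90.00° ✓; |CE| = 21.10 ✓; ∠CER = 71.80° ✓; |ER| = 22.00 ✓; ∠(ER, RW) = 90.00° ✓; |RW| = 23.60 ✗.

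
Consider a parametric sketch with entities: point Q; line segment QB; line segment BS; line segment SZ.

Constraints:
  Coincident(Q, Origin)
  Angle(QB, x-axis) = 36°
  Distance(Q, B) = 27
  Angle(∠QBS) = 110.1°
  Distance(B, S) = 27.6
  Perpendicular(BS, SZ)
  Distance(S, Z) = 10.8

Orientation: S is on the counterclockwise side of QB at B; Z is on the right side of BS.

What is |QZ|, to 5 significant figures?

51.646

Q is at the origin; QB runs at 36.0° with length 27.0, so B = 27.0·(cos 36.0°, sin 36.0°) = (21.843, 15.870). ∠QBS = 110.1°, so BS runs at 36.0° + (180° − 110.1°) = 105.90° from the x-axis; with |BS| = 27.6, S = B + 27.6·(cos 105.90°, sin 105.90°) = (14.282, 42.414). BS is perpendicular to SZ; with |SZ| = 10.8 on the right of BS, Z = S + 10.8·(0.96174, 0.27396) = (24.669, 45.373). Then |QZ| = |Z − Q| = 51.646.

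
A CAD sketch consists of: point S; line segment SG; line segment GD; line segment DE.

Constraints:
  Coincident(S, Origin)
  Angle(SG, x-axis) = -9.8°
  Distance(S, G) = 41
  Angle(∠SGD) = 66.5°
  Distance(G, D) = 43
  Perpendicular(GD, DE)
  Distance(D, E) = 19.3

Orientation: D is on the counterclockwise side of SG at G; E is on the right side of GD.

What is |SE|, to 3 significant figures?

62.8

∠SGD = 66.5°, so GD runs at -9.8° + (180° − 66.5°) = 104° from the x-axis; with |GD| = 43.0, D = G + 43.0·(cos 104°, sin 104°) = (30.2, 34.8). GD is perpendicular to DE; with |DE| = 19.3 on the right of GD, E = D + 19.3·(0.972, 0.237) = (49.0, 39.4). Then |SE| = |E − S| = 62.8.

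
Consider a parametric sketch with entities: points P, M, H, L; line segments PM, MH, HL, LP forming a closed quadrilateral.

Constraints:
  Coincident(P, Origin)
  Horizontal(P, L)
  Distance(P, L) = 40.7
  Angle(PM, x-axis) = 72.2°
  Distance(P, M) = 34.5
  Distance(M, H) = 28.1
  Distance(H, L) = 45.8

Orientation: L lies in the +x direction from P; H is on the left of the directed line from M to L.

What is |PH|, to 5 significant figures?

57.804

Checks: P.y = 0.00, L.y = 0.00 ✓; |MH| = 28.10 ✓; |HL| = 45.80 ✓.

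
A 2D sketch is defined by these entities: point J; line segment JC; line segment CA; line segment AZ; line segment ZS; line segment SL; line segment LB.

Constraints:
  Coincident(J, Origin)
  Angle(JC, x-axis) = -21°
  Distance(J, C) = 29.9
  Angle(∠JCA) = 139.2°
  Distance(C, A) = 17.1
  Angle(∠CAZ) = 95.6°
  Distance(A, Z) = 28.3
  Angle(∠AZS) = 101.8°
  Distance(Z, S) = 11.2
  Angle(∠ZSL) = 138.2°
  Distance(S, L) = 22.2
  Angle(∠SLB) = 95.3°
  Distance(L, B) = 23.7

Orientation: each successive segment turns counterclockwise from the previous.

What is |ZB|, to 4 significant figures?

36.50

∠ZSL = 138.2° gives SL at -135.8° from the x-axis; with |SL| = 22.2, L = (9.955, 6.566). ∠SLB = 95.3° gives LB at -51.10° from the x-axis; with |LB| = 23.7, B = (24.84, -11.88). Then |ZB| = |B − Z| = 36.50.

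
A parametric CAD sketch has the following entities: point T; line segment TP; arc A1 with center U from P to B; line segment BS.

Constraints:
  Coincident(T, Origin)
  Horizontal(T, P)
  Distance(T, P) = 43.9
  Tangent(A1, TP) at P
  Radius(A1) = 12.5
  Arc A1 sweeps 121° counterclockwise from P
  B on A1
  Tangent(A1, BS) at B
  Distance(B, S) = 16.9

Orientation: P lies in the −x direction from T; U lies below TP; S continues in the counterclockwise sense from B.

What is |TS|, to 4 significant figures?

56.79

T is at the origin; T and P share the same y with |TP| = 43.9 and P on the −x side, so P = (-43.90, 0.000). The tangent condition forces UP to be normal to TP, so U = P + (0, -12.5) = (-43.90, -12.50). On A1, P sits at bearing 90° from U; a 121° counterclockwise sweep puts B at bearing 211°, so B = U + 12.5·(cos 211°, sin 211°) = (-54.61, -18.94). Tangency of A1 to BS means the radius UB is perpendicular to BS, so BS runs along (−sin 211°, cos 211°); with |BS| = 16.9, S = (-45.91, -33.42). Then |TS| = |S − T| = 56.79.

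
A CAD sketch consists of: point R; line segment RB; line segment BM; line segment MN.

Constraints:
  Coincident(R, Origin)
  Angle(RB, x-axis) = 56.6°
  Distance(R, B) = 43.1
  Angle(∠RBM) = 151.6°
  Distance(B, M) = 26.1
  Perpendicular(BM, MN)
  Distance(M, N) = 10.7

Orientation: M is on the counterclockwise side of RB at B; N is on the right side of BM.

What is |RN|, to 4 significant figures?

71.21

R is at the origin; RB runs at 56.6° with length 43.1, so B = 43.1·(cos 56.6°, sin 56.6°) = (23.73, 35.98). ∠RBM = 151.6°, so BM runs at 56.6° + (180° − 151.6°) = 85.00° from the x-axis; with |BM| = 26.1, M = B + 26.1·(cos 85.00°, sin 85.00°) = (26.00, 61.98). BM ⟂ MN; with |MN| = 10.7 on the right of BM, N = M + 10.7·(0.9962, -0.08716) = (36.66, 61.05). Then |RN| = |N − R| = 71.21.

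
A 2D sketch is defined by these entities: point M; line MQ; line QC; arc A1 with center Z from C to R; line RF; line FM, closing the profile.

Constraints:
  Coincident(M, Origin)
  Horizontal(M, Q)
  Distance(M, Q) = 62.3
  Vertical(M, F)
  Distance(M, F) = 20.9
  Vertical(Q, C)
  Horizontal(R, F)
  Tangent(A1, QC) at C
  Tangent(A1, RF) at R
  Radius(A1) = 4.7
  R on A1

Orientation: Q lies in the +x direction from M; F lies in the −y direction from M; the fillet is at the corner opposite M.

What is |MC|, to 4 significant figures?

64.37

The virtual corner opposite M is at (62.30, -20.90). A1 meets QC tangentially, so ZC is at right angles to QC and the tangent condition forces ZR to be normal to RF, with radius 4.7, so the center Z sits 4.7 in from both sides at Z = (57.60, -16.20). That places the tangent points at C = (62.30, -16.20) on QC and R = (57.60, -20.90) on RF. Then |MC| = |C − M| = 64.37.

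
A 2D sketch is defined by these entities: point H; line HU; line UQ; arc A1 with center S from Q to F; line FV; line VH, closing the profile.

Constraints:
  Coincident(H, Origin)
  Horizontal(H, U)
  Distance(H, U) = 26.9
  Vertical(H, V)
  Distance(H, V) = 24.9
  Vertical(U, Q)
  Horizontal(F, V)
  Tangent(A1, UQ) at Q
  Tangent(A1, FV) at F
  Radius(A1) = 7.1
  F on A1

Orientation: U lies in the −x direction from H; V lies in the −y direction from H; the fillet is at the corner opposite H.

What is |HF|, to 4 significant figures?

31.81

H is at the origin; H and U share the same y with |HU| = 26.9 and U on the −x side, so U = (-26.90, 0.000). H and V share the same x with |HV| = 24.9 and V on the −y side, so V = (0.000, -24.90). The virtual corner opposite H is at (-26.90, -24.90). A1 meets UQ tangentially, so SQ is at right angles to UQ and the tangent condition forces SF to be normal to FV, with radius 7.1, so the center S sits 7.1 in from both sides at S = (-19.80, -17.80). That places the tangent points at Q = (-26.90, -17.80) on UQ and F = (-19.80, -24.90) on FV. Then |HF| = |F − H| = 31.81.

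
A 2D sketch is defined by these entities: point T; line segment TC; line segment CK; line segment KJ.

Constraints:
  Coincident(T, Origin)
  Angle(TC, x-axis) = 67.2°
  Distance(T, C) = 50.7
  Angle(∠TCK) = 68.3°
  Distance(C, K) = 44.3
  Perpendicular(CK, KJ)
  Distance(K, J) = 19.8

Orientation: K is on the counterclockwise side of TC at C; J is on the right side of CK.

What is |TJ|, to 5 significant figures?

71.621

T is at the origin; TC runs at 67.2° with length 50.7, so C = 50.7·(cos 67.2°, sin 67.2°) = (19.647, 46.738). ∠TCK = 68.3°, so CK runs at 67.2° + (180° − 68.3°) = 178.90° from the x-axis; with |CK| = 44.3, K = C + 44.3·(cos 178.90°, sin 178.90°) = (-24.645, 47.589). CK ⟂ KJ; with |KJ| = 19.8 on the right of CK, J = K + 19.8·(0.019197, 0.99982) = (-24.265, 67.385). Then |TJ| = |J − T| = 71.621.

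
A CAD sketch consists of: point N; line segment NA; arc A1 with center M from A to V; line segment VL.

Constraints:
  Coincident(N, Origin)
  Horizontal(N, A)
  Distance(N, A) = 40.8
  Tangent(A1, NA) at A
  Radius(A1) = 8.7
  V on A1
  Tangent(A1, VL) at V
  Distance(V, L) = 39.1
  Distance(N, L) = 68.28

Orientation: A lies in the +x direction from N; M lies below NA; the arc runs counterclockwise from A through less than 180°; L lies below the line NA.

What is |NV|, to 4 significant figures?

35.03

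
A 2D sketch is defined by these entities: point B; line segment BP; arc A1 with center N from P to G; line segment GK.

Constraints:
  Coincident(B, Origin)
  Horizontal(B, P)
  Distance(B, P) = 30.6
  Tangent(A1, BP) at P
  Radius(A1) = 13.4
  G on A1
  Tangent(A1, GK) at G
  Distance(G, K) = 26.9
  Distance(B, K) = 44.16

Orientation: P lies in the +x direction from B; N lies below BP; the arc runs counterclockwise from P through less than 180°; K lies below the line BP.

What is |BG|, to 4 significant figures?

21.93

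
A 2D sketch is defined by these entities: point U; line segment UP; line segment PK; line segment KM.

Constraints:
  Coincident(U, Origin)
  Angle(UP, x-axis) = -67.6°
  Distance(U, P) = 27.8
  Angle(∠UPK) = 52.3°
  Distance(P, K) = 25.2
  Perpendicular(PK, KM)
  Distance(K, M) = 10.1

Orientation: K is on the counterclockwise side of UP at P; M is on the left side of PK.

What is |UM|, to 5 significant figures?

14.448

U is at the origin; UP runs at -67.6° with length 27.8, so P = 27.8·(cos -67.6°, sin -67.6°) = (10.594, -25.702). ∠UPK = 52.3°, so PK runs at -67.6° + (180° − 52.3°) = 60.100° from the x-axis; with |PK| = 25.2, K = P + 25.2·(cos 60.100°, sin 60.100°) = (23.156, -3.8566). PK ⟂ KM; with |KM| = 10.1 on the left of PK, M = K + 10.1·(-0.86690, 0.49849) = (14.400, 1.1781). Then |UM| = |M − U| = 14.448.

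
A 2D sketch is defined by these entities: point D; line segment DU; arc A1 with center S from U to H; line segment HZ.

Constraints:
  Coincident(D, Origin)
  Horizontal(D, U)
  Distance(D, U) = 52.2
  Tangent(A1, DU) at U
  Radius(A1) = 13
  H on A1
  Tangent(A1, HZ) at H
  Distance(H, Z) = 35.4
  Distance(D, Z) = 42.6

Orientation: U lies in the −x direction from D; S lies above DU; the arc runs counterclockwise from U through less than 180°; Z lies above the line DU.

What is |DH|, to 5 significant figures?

41.615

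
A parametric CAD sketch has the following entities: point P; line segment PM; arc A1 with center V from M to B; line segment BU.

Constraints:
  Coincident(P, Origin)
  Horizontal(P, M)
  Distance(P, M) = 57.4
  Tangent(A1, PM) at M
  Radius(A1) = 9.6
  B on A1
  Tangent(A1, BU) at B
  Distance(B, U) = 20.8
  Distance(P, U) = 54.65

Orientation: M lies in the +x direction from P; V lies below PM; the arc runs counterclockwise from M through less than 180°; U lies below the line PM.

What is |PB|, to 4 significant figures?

48.63

P is at the origin; PM is horizontal with |PM| = 57.4 and M on the +x side, so M = (57.40, 0.000). The tangent condition forces VM to be normal to PM, so V = M + (0, -9.6) = (57.40, -9.600). Since VB ⟂ BU (tangency), |VU| = √(9.6² + 20.8²) = 22.91 regardless of where B sits on A1. So U lies on both circle(P, 54.65) and circle(V, 22.91); the below-PM intersection is U = (46.02, -29.48). B is the foot of the tangent from U: B = (47.84, -8.760).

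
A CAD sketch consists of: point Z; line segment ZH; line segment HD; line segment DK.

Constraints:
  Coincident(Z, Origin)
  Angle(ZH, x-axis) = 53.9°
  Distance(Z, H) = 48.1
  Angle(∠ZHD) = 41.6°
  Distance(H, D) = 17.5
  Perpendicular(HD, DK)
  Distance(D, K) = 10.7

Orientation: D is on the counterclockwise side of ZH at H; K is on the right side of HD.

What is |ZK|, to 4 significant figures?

46.46

Z is at the origin; ZH runs at 53.9° with length 48.1, so H = 48.1·(cos 53.9°, sin 53.9°) = (28.34, 38.86). ∠ZHD = 41.6°, so HD runs at 53.9° + (180° − 41.6°) = 192.3° from the x-axis; with |HD| = 17.5, D = H + 17.5·(cos 192.3°, sin 192.3°) = (11.24, 35.14). The perpendicularity gives DK at right angles to HD; with |DK| = 10.7 on the right of HD, K = D + 10.7·(-0.2130, 0.9770) = (8.963, 45.59). Then |ZK| = |K − Z| = 46.46.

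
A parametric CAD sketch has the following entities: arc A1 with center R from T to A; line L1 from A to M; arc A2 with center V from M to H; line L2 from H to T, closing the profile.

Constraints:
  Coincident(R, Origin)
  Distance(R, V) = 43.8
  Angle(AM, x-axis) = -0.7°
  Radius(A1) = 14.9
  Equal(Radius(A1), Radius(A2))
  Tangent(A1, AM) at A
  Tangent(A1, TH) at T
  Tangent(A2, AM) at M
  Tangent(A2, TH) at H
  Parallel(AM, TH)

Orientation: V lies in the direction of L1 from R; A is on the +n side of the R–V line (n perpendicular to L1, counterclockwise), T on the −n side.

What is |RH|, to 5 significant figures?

46.265

Tangency of A1 to both parallel lines with radius 14.9 puts A and T at R ± 14.9·n: A = (0.18203, 14.899), T = (-0.18203, -14.899). Equal radii place M and H the same way about V: M = V + 14.9·n = (43.979, 14.364), H = V − 14.9·n = (43.615, -15.434). Then |RH| = |H − R| = 46.265.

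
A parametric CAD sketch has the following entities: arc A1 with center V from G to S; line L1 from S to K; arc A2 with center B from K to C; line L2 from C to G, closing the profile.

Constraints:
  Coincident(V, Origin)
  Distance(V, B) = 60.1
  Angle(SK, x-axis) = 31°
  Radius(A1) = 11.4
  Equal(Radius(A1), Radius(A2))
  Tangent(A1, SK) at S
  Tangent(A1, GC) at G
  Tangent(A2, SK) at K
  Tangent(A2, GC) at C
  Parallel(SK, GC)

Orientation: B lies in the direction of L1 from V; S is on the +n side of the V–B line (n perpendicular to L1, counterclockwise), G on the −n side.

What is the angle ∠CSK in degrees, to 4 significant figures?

20.78°

Tangency of A1 to both parallel lines with radius 11.4 puts S and G at V ± 11.4·n: S = (-5.871, 9.772), G = (5.871, -9.772). Equal radii place K and C the same way about B: K = B + 11.4·n = (45.64, 40.73), C = B − 11.4·n = (57.39, 21.18). Then cos ∠CSK = SC·SK / (|SC||SK|), giving 20.78°.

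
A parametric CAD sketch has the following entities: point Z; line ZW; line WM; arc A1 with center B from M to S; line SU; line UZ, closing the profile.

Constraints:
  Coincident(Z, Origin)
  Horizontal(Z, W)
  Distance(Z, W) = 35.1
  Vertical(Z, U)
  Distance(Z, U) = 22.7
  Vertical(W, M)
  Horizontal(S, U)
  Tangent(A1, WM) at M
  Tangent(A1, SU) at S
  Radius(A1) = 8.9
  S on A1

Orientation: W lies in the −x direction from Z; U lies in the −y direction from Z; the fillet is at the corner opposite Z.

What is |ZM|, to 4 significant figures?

37.72

Z is at the origin; ZW is horizontal with |ZW| = 35.1 and W on the −x side, so W = (-35.10, 0.000). ZU is vertical with |ZU| = 22.7 and U on the −y side, so U = (0.000, -22.70). The virtual corner opposite Z is at (-35.10, -22.70). Tangency of A1 to WM means the radius BM is perpendicular to WM and tangency of A1 to SU means the radius BS is perpendicular to SU, with radius 8.9, so the center B sits 8.9 in from both sides at B = (-26.20, -13.80). That places the tangent points at M = (-35.10, -13.80) on WM and S = (-26.20, -22.70) on SU. Then |ZM| = |M − Z| = 37.72.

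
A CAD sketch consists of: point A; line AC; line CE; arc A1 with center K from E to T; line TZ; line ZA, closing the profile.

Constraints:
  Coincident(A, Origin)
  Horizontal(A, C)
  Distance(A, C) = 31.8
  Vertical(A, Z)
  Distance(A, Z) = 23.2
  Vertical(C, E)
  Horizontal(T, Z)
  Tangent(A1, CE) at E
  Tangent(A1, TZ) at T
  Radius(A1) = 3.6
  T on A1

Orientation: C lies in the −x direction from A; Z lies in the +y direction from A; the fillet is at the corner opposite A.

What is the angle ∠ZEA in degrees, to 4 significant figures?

38.11°

The virtual corner opposite A is at (-31.80, 23.20). A1 meets CE tangentially, so KE is at right angles to CE and tangency of A1 to TZ means the radius KT is perpendicular to TZ, with radius 3.6, so the center K sits 3.6 in from both sides at K = (-28.20, 19.60). That places the tangent points at E = (-31.80, 19.60) on CE and T = (-28.20, 23.20) on TZ. Then cos ∠ZEA = EZ·EA / (|EZ||EA|), giving 38.11°.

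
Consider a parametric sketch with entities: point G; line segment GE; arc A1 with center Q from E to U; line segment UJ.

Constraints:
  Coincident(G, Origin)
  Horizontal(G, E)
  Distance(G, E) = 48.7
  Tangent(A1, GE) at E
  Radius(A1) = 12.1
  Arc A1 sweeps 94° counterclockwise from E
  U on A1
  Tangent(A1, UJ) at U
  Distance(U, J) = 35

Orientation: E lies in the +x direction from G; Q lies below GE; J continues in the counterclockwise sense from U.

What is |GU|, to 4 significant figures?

38.85

G is at the origin; GE is horizontal with |GE| = 48.7 and E on the +x side, so E = (48.70, 0.000). A1 meets GE tangentially, so QE is at right angles to GE, so Q = E + (0, -12.1) = (48.70, -12.10). On A1, E sits at bearing 90° from Q; a 94° counterclockwise sweep puts U at bearing 184°, so U = Q + 12.1·(cos 184°, sin 184°) = (36.63, -12.94). Then |GU| = |U − G| = 38.85.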